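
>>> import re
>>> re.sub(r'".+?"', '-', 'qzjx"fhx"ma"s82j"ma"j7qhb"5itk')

'qzjx-ma-ma-5itk'

Lazy quantifiers expand one character at a time until the remainder of the pattern can match.
Matches: at [4:9] → '"fhx"'; at [11:17] → '"s82j"'; at [19:26] → '"j7qhb"'.
Each match is replaced by '-'.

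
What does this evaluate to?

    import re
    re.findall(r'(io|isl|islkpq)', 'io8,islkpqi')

['io', 'isl']

Branches in `(...|...)` are attempted left-to-right; the first branch that allows the whole pattern to succeed is taken.
`findall` collects group 1 from each match (2 total).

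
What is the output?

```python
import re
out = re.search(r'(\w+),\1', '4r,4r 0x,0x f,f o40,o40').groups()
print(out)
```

The match spans [0:5] → '4r,4r'.
Captured: group 1 = '4r'.

('4r',)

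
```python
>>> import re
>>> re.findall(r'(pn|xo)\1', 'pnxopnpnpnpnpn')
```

A backreference is literal: `\1` must see the identical characters the first group matched.
Scanning left to right: at [4:8] match 'pnpn', group 1 = 'pn'; at [8:12] match 'pnpn', group 1 = 'pn'.
`findall` collects group 1 from each match (2 total).

['pn', 'pn']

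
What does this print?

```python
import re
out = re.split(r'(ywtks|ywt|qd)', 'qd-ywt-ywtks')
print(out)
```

['', 'qd', '-', 'ywt', '-', 'ywtks', '']

`|` is ordered: at each position the engine commits to the first alternative that works.
Matches to split on: at [0:2] → 'qd'; at [3:6] → 'ywt'; at [7:12] → 'ywtks'.
`re.split` interleaves the captured-group text with the surrounding fragments.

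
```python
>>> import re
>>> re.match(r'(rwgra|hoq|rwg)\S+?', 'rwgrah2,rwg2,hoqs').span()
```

(0, 6)

With `match`, the pattern is implicitly anchored at the beginning.
The match spans [0:6] → 'rwgrah'.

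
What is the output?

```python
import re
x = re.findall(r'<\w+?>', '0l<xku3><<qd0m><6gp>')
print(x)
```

['<xku3>', '<qd0m>', '<6gp>']

Matches: at [2:8] → '<xku3>'; at [9:15] → '<qd0m>'; at [15:20] → '<6gp>'.
Since nothing is captured, `findall` lists the 3 matched substrings directly.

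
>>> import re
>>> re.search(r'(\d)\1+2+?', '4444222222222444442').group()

The backreference `\1` re-matches whatever the first group consumed, character for character.
`re.search` tries every starting position until one works.
The match spans [0:5] → '44442'.
Captured: group 1 = '4'.

'44442'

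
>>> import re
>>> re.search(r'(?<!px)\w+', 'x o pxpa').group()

'x'

A negative assertion filters positions out without eating any characters.
`re.search` tries every starting position until one works.
The match spans [0:1] → 'x'.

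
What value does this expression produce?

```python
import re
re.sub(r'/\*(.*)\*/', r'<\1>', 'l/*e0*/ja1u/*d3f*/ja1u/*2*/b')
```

'l<e0*/ja1u/*d3f*/ja1u/*2>b'

The replacement refers to a captured group, so each match is rewritten using its own captured text.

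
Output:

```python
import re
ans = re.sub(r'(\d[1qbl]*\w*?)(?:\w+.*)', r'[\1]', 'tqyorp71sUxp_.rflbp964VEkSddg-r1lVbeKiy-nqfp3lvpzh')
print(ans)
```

tqyorp[71]

Pattern: a digit, then zero or more of one of [1qbl], then zero or more of a word character (lazy) (captured); then one or more of a word character, then zero or more of any character (non-capturing group).
Matches: at [6:50] → '71sUxp_.rflbp964VEkSddg-r1lVbeKiy-nqfp3lvpzh'.
`\1` in the replacement pulls in group 1's text for each match.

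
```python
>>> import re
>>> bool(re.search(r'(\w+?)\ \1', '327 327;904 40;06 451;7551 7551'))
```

True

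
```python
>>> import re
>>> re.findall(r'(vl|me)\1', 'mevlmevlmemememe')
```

['me', 'me']

`\1` is not a pattern — it's the concrete string captured by group 1, re-applied verbatim.
Scanning left to right: at [8:12] match 'meme', group 1 = 'me'; at [12:16] match 'meme', group 1 = 'me'.
`findall` collects group 1 from each match (2 total).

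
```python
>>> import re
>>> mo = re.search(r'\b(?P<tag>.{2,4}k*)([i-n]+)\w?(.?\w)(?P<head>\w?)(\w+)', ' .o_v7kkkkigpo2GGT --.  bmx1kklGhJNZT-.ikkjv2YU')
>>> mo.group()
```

This matches a word boundary (`\b`, zero-width); then 2 to 4 of any character, then zero or more of a literal 'k' (captured as 'tag'); then one or more of a character in [i-n] (captured); then optionally a word character; then optionally any character, then a word character (captured); then optionally a word character (captured as 'head'); then one or more of a word character (captured).
The match spans [2:18] → 'o_v7kkkkigpo2GGT'.

'o_v7kkkkigpo2GGT'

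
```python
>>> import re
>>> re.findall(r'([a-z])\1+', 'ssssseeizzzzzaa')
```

`\1` is not a pattern — it's the concrete string captured by group 1, re-applied verbatim.
One capturing group, so `findall` returns just the captured substring from each match — 4 in all.

['s', 'e', 'z', 'a']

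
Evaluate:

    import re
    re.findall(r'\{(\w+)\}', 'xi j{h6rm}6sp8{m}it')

['h6rm', 'm']

Because there's exactly one group, `findall` drops the full match and keeps group 1 from each hit.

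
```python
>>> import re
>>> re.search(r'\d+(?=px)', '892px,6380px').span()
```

(0, 3)

The lookaround is zero-width — it requires the adjacent text to match without consuming it, so the asserted text isn't part of the match.
The match spans [0:3] → '892'.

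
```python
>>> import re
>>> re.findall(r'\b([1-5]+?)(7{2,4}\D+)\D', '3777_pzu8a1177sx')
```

This matches a word boundary (`\b`, zero-width); then one or more of a character in [1-5] (lazy) (captured); then 2 to 4 of a literal '7', then one or more of a non-digit (captured); then a non-digit.
Walking the string: at [0:8] match '3777_pzu', groups = ('3', '777_pz').
With 2 capturing groups, `findall` returns a 2-tuple per match.

[('3', '777_pz')]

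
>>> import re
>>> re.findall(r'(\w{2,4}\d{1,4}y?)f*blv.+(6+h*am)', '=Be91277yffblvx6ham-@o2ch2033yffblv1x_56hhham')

This matches 2 to 4 of a word character, then 1 to 4 of a digit, then optionally a literal 'y' (captured); then zero or more of a literal 'f', then the literal 'blv', then one or more of any character; then one or more of the literal '6', then zero or more of the literal 'h', then the literal 'am' (captured).
Matches: at [1:45] match 'Be91277yffblvx6ham-@o2ch2033yffblv1x_56hhham', groups = ('Be91277y', '6hhham').
With 2 capturing groups, `findall` returns a 2-tuple per match.

[('Be91277y', '6hhham')]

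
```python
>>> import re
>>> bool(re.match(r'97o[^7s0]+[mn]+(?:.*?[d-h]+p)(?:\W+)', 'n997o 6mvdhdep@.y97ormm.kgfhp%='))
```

With `match`, the pattern is implicitly anchored at the beginning.
Here position 0 doesn't satisfy it, so the call returns None, and `bool(None)` is False.

False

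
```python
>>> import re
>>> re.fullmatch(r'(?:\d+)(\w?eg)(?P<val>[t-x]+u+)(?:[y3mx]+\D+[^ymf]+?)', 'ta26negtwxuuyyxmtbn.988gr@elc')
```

None

Pattern: one or more of a digit (non-capturing group); then optionally a word character, then the literal 'eg' (captured); then one or more of a character in [t-x], then one or more of the literal 'u' (captured as 'val'); then one or more of one of [y3mx], then one or more of a non-digit, then one or more of any character except [ymf] (lazy) (non-capturing group).
For `fullmatch`, every character of the input must be accounted for by the pattern.
Here the pattern can't cover the whole string, so the call returns None.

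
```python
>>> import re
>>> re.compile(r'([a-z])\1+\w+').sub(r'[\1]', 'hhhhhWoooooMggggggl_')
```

After group 1 captures some text, `\1` only succeeds where that same text appears again.
The replacement refers to a captured group, so each match is rewritten using its own captured text.

'[h]'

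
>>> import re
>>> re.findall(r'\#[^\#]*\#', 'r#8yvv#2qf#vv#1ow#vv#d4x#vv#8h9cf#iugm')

Matches: at [1:7] → '#8yvv#'; at [10:14] → '#vv#'; at [17:21] → '#vv#'; at [24:28] → '#vv#'.
With no groups in the pattern, `findall` gives back each whole match — 4 here.

['#8yvv#', '#vv#', '#vv#', '#vv#']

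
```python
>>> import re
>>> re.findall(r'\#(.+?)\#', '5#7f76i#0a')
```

`findall` collects group 1 from the one match (1 total).

['7f76i']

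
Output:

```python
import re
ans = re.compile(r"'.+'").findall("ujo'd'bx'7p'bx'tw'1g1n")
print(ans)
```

Matches: at [3:18] → "'d'bx'7p'bx'tw'".
`findall` yields the raw match text (1 of them) because the pattern has no groups.

["'d'bx'7p'bx'tw'"]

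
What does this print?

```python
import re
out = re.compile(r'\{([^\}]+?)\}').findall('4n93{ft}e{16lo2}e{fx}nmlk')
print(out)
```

['ft', '16lo2', 'fx']

Because there's exactly one group, `findall` drops the full match and keeps group 1 from each hit.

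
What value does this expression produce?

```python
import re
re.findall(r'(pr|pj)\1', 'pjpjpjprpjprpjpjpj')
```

`\1` has to match the exact text group 1 already captured.
With a single group, `findall` returns only what that group captured — 2 items.

['pj', 'pj']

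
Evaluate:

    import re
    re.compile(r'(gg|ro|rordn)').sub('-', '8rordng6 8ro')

'8-rdng6 8-'

The regex engine tests alternatives in the order written; an earlier branch that matches wins even if a later one would match more.
Matches: at [1:3] → 'ro'; at [10:12] → 'ro'.
Every occurrence is swapped for '-'.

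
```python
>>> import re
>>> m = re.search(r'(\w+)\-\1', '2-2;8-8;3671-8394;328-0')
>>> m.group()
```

'2-2'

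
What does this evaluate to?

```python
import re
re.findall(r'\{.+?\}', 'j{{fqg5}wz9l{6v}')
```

A `+?`/`*?`/`{m,n}?` starts at its minimum and grows only as far as needed for what follows to match.
Matches: at [1:8] → '{{fqg5}'; at [12:16] → '{6v}'.
Since nothing is captured, `findall` lists the 2 matched substrings directly.

['{{fqg5}', '{6v}']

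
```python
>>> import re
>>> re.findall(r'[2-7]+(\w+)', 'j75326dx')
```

['dx']

The pattern matches one or more of a character in [2-7]; then one or more of a word character (captured).
Because there's exactly one group, `findall` drops the full match and keeps group 1 from the one hit.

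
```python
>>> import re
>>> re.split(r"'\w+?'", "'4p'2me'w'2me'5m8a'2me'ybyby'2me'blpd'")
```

['', '2me', '2me', '2me', '2me', '']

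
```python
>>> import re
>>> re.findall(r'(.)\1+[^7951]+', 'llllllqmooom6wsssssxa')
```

A backreference is literal: `\1` must see the identical characters the first group matched.
Walking the string: at [0:21] match 'llllllqmooom6wsssssxa', group 1 = 'l'.
With a single group, `findall` returns only what that group captured — 1 item.

['l']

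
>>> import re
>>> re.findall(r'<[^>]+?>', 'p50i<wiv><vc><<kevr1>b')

Since nothing is captured, `findall` lists the 3 matched substrings directly.

['<wiv>', '<vc>', '<<kevr1>']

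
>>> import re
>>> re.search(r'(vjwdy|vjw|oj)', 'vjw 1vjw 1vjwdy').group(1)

Unlike `match`, `search` isn't anchored — it looks for the pattern anywhere in the string.
The match spans [0:3] → 'vjw'.
Captured: group 1 = 'vjw'.

'vjw'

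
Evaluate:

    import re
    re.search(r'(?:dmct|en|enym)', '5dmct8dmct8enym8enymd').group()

'dmct'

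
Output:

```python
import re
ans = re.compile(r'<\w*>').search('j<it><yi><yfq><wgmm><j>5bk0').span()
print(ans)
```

(1, 5)

The match spans [1:5] → '<it>'.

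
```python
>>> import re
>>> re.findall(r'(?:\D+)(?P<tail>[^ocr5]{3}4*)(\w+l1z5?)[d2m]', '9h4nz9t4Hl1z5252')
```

The pattern matches one or more of a non-digit (non-capturing group); then exactly 3 of any character except [ocr5], then zero or more of the literal '4' (captured as 'tail'); then one or more of a word character, then the literal 'l1z', then optionally a literal '5' (captured); then one of [d2m].
`findall` packs the 2 group values into a tuple for every match.

[('4nz', '9t4Hl1z5')]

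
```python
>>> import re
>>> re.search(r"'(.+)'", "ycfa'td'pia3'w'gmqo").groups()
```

("td'pia3'w",)

`re.search` scans for the first position where the pattern succeeds.
The match spans [4:15] → "'td'pia3'w'".
Captured: group 1 = "td'pia3'w".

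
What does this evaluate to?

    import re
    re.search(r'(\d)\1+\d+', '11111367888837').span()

The backreference `\1` re-matches whatever the first group consumed, character for character.
The match spans [0:14] → '11111367888837'.

(0, 14)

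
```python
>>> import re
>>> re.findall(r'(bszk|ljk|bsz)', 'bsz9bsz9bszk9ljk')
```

Branches in `(...|...)` are attempted left-to-right; the first branch that allows the whole pattern to succeed is taken.
Walking the string: at [0:3] match 'bsz', group 1 = 'bsz'; at [4:7] match 'bsz', group 1 = 'bsz'; at [8:12] match 'bszk', group 1 = 'bszk'; at [13:16] match 'ljk', group 1 = 'ljk'.
With a single group, `findall` returns only what that group captured — 4 items.

['bsz', 'bsz', 'bszk', 'ljk']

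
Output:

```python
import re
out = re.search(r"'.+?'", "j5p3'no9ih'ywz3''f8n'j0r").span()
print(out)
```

`search` walks the string left to right and returns the first match it finds.
The match spans [4:11] → "'no9ih'".

(4, 11)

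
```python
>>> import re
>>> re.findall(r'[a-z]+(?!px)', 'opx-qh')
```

['opx', 'qh']

A negative assertion filters positions out without eating any characters.
No capturing groups, so `findall` returns the 2 full match strings.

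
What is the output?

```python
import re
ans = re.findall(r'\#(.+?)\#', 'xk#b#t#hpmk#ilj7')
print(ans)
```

Lazy quantifiers expand one character at a time until the remainder of the pattern can match.
Because there's exactly one group, `findall` drops the full match and keeps group 1 from each hit.

['b', 'hpmk']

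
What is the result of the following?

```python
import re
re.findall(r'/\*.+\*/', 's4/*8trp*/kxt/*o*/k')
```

['/*8trp*/kxt/*o*/']

Walking the string: at [2:18] → '/*8trp*/kxt/*o*/'.
With no groups in the pattern, `findall` gives back each whole match — 1 here.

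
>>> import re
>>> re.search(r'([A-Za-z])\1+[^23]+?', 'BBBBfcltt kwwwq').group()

'BBBBf'

The backreference `\1` re-matches whatever the first group consumed, character for character.
The match spans [0:5] → 'BBBBf'.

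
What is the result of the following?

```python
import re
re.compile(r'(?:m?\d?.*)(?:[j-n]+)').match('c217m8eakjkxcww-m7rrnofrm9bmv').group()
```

'c217m8eakjkxcww-m7rrnofrm9bm'

This matches optionally the literal 'm', then optionally a digit, then zero or more of any character (non-capturing group); then one or more of a character in [j-n] (non-capturing group).
`re.match` only tries the pattern at the start of the string.
The match spans [0:28] → 'c217m8eakjkxcww-m7rrnofrm9bm'.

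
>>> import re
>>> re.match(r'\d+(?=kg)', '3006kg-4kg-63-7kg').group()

'3006'

The `(?=…)`/`(?<=…)` assertion just peeks at neighbouring text; it doesn't advance the match position.
`re.match` won't scan ahead — the pattern has to work from the very first character.
The match spans [0:4] → '3006'.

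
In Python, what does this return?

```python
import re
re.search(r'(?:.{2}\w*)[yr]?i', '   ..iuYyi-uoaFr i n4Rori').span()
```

(3, 10)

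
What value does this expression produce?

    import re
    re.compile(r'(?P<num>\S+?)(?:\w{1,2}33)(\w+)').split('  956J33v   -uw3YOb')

['  ', '95', 'v', '   -uw3YOb']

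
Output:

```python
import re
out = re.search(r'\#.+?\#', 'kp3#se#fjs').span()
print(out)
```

The match spans [3:7] → '#se#'.

(3, 7)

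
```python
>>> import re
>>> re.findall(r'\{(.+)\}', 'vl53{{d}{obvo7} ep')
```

['{d}{obvo7']

One capturing group, so `findall` returns just the captured substring from the one match — 1 in all.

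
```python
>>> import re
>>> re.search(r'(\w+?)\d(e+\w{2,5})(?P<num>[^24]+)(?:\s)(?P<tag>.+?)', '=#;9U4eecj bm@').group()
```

Pattern: one or more of a word character (lazy) (captured); then a digit; then one or more of a literal 'e', then 2 to 5 of a word character (captured); then one or more of any character except [24] (captured as 'num'); then whitespace (non-capturing group); then one or more of any character (lazy) (captured as 'tag').
The match spans [3:12] → '9U4eecj b'.

'9U4eecj b'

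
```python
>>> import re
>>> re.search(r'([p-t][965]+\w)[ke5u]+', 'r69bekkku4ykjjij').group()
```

The pattern matches a character in [p-t], then one or more of one of [965], then a word character (captured); then one or more of one of [ke5u].
`re.search` scans for the first position where the pattern succeeds.
The match spans [0:9] → 'r69bekkku'.
Captured: group 1 = 'r69b'.

'r69bekkku'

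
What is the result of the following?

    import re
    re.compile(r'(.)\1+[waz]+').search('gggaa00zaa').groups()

('g',)

The match spans [0:5] → 'gggaa'.
Captured: group 1 = 'g'.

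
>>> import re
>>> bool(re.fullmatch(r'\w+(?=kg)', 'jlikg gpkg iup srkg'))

Because the assertion is zero-width, the text it checks is not consumed and won't appear in the result.
`fullmatch` succeeds only if the pattern covers the string from start to end.
Here the pattern can't cover the whole string, so the call returns None, and `bool(None)` is False.

False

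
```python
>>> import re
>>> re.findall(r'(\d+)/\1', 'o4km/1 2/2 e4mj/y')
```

['2']

`\1` is not a pattern — it's the concrete string captured by group 1, re-applied verbatim.
With a single group, `findall` returns only what that group captured — 1 item.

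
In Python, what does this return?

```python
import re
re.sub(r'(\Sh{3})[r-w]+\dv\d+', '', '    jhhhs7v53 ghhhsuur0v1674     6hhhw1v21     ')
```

The pattern matches a non-whitespace character, then exactly 3 of a literal 'h' (captured); then one or more of a character in [r-w], then a digit, then the literal 'v'; then one or more of a digit.
Matches: at [4:13] → 'jhhhs7v53'; at [14:28] → 'ghhhsuur0v1674'; at [33:42] → '6hhhw1v21'.
Each match is replaced by ''.

'               '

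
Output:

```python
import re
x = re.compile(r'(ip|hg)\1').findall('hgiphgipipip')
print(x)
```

['ip']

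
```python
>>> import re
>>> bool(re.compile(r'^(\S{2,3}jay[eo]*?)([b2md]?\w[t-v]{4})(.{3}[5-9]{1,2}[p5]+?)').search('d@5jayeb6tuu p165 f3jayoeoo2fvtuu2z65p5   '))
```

Pattern: anchored at the start of the string; then 2 to 3 of a non-whitespace character, then the literal 'jay', then zero or more of one of [eo] (lazy) (captured); then optionally one of [b2md], then a word character, then exactly 4 of a character in [t-v] (captured); then exactly 3 of any character, then 1 to 2 of a character in [5-9], then one or more of one of [p5] (lazy) (captured).
`search` walks the string left to right and returns the first match it finds.
Here no position works, so the call returns None, and `bool(None)` is False.

False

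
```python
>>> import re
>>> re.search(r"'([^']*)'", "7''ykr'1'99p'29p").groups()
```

('',)

The match spans [1:3] → "''".
Captured: group 1 = ''.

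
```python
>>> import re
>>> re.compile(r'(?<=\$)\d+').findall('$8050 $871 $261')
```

Because the assertion is zero-width, the text it checks is not consumed and won't appear in the result.
No capturing groups, so `findall` returns the 3 full match strings.

['8050', '871', '261']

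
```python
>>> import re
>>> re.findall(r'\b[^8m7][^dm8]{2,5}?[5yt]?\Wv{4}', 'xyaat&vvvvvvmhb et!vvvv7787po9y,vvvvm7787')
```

This matches a word boundary (`\b`, zero-width); then any character except [8m7], then 2 to 5 of any character except [dm8] (lazy); then optionally one of [5yt], then a non-word character, then exactly 4 of the literal 'v'.
Matches: at [0:10] → 'xyaat&vvvv'; at [15:23] → ' et!vvvv'.
No capturing groups, so `findall` returns the 2 full match strings.

['xyaat&vvvv', ' et!vvvv']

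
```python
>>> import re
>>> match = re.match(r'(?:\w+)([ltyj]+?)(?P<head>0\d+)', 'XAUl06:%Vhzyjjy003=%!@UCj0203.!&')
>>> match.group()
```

'XAUl06'

`re.match` only tries the pattern at the start of the string.
The match spans [0:6] → 'XAUl06'.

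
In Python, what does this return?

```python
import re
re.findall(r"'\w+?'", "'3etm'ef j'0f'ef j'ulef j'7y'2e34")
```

Matches: at [0:6] → "'3etm'"; at [10:14] → "'0f'"; at [25:29] → "'7y'".
Since nothing is captured, `findall` lists the 3 matched substrings directly.

["'3etm'", "'0f'", "'7y'"]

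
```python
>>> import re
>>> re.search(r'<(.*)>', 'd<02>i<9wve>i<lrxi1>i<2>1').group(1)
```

'02>i<9wve>i<lrxi1>i<2'

Unlike `match`, `search` isn't anchored — it looks for the pattern anywhere in the string.
The match spans [1:24] → '<02>i<9wve>i<lrxi1>i<2>'.
Captured: group 1 = '02>i<9wve>i<lrxi1>i<2'.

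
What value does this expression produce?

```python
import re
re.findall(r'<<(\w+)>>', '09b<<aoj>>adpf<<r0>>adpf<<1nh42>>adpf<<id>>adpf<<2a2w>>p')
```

['aoj', 'r0', '1nh42', 'id', '2a2w']

Scanning left to right: at [3:10] match '<<aoj>>', group 1 = 'aoj'; at [14:20] match '<<r0>>', group 1 = 'r0'; at [24:33] match '<<1nh42>>', group 1 = '1nh42'; at [37:43] match '<<id>>', group 1 = 'id'; at [47:55] match '<<2a2w>>', group 1 = '2a2w'.
`findall` collects group 1 from each match (5 total).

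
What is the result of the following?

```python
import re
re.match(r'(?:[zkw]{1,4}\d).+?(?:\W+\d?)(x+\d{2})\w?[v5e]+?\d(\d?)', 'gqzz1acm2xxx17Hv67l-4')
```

This matches 1 to 4 of one of [zkw], then a digit (non-capturing group); then one or more of any character (lazy); then one or more of a non-word character, then optionally a digit (non-capturing group); then one or more of the literal 'x', then exactly 2 of a digit (captured); then optionally a word character, then one or more of one of [v5e] (lazy), then a digit; then optionally a digit (captured).
With `match`, the pattern is implicitly anchored at the beginning.
Here the pattern fails at index 0, so the call returns None.

None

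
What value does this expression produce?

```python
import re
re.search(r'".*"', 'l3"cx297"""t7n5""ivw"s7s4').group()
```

`re.search` tries every starting position until one works.
The match spans [2:21] → '"cx297"""t7n5""ivw"'.

'"cx297"""t7n5""ivw"'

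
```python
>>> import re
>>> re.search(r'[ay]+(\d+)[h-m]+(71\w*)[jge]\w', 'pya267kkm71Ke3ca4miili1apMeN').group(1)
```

'267'

This matches one or more of one of [ay]; then one or more of a digit (captured); then one or more of a character in [h-m]; then the literal '71', then zero or more of a word character (captured); then one of [jge], then a word character.
Unlike `match`, `search` isn't anchored — it looks for the pattern anywhere in the string.
The match spans [1:28] → 'ya267kkm71Ke3ca4miili1apMeN'.
Captured: group 1 = '267', group 2 = '71Ke3ca4miili1apM'.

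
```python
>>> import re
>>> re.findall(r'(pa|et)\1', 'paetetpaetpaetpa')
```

['et']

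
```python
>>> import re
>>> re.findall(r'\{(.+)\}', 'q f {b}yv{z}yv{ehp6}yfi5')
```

`findall` collects group 1 from the one match (1 total).

['b}yv{z}yv{ehp6']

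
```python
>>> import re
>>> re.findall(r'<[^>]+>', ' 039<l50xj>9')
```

['<l50xj>']

Matches: at [4:11] → '<l50xj>'.
Since nothing is captured, `findall` lists the 1 matched substring directly.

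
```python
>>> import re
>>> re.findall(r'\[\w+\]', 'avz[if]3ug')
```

With no groups in the pattern, `findall` gives back each whole match — 1 here.

['[if]']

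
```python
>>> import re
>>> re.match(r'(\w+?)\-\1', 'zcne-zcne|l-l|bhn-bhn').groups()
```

`\1` is not a pattern — it's the concrete string captured by group 1, re-applied verbatim.
`match` is anchored at position 0; if the pattern doesn't fit there, it returns None.
The match spans [0:9] → 'zcne-zcne'.
Captured: group 1 = 'zcne'.

('zcne',)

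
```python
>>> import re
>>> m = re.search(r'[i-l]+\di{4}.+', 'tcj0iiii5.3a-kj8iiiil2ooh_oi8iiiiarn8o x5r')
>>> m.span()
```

The match spans [2:42] → 'j0iiii5.3a-kj8iiiil2ooh_oi8iiiiarn8o x5r'.

(2, 42)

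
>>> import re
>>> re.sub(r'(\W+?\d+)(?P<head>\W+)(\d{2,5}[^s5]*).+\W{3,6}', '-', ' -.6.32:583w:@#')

'-'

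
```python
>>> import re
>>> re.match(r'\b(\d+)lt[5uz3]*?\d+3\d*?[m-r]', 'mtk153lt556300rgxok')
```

`re.match` won't scan ahead — the pattern has to work from the very first character.
Here the pattern fails at index 0, so the call returns None.

None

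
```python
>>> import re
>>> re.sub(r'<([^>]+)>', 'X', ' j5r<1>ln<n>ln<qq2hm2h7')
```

' j5rXlnXln<qq2hm2h7'

Matches: at [4:7] → '<1>'; at [9:12] → '<n>'.
`sub` substitutes 'X' at each match site.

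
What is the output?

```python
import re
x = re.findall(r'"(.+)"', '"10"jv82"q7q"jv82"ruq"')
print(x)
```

Scanning left to right: at [0:22] match '"10"jv82"q7q"jv82"ruq"', group 1 = '10"jv82"q7q"jv82"ruq'.
Because there's exactly one group, `findall` drops the full match and keeps group 1 from the one hit.

['10"jv82"q7q"jv82"ruq']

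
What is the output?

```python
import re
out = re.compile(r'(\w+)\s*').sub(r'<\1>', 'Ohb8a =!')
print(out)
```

<Ohb8a>=!

This matches one or more of a word character (captured); then zero or more of whitespace.
Matches: at [0:6] → 'Ohb8a '.
`\1` in the replacement pulls in group 1's text for each match.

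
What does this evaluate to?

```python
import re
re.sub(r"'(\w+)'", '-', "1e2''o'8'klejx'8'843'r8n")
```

Every occurrence is swapped for '-'.

"1e2'-8-8-r8n"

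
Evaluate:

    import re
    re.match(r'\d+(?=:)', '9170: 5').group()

'9170'

`match` is anchored at position 0; if the pattern doesn't fit there, it returns None.
The match spans [0:4] → '9170'.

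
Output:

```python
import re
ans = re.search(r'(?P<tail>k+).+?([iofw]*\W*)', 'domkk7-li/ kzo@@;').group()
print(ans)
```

kk7-

The pattern matches one or more of a literal 'k' (captured as 'tail'); then one or more of any character (lazy); then zero or more of one of [iofw], then zero or more of a non-word character (captured).
With the lazy modifier that quantifier settles for the fewest repetitions that let the rest of the pattern succeed (the atoms after it are unaffected and can still be greedy).
Unlike `match`, `search` isn't anchored — it looks for the pattern anywhere in the string.
The match spans [3:7] → 'kk7-'.
Captured: group 1 = 'kk', group 2 = '-'.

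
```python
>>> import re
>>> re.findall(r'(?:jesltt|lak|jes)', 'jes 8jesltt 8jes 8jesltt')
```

['jes', 'jesltt', 'jes', 'jesltt']

Alternation isn't longest-match — the leftmost alternative that fits at this position is chosen.
Matches: at [0:3] → 'jes'; at [5:11] → 'jesltt'; at [13:16] → 'jes'; at [18:24] → 'jesltt'.
With no groups in the pattern, `findall` gives back each whole match — 4 here.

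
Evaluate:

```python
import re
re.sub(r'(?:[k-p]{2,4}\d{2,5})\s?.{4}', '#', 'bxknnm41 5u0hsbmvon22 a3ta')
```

'bx#sbmv#'

Every occurrence is swapped for '#'.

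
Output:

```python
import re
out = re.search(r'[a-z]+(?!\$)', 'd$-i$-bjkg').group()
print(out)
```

bjkg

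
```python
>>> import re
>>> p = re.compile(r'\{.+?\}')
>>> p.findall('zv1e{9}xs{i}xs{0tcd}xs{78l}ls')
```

['{9}', '{i}', '{0tcd}', '{78l}']

`findall` yields the raw match text (4 of them) because the pattern has no groups.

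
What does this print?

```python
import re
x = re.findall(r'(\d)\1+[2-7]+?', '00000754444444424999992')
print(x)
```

The backreference `\1` re-matches whatever the first group consumed, character for character.
Walking the string: at [0:6] match '000007', group 1 = '0'; at [7:16] match '444444442', group 1 = '4'; at [17:23] match '999992', group 1 = '9'.
With a single group, `findall` returns only what that group captured — 3 items.

['0', '4', '9']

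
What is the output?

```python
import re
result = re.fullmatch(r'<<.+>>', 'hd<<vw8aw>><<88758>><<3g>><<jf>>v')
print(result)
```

None

`re.fullmatch` is like wrapping the pattern in `^…$` (in single-line mode).
Here there's no way to consume every character, so the call returns None.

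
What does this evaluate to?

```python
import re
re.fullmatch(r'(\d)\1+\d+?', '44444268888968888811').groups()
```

('4',)

The match spans [0:20] → '44444268888968888811'.
Captured: group 1 = '4'.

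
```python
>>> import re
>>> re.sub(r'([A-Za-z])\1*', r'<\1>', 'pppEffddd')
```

`\1` is not a pattern — it's the concrete string captured by group 1, re-applied verbatim.
Matches: at [0:3] → 'ppp'; at [3:4] → 'E'; at [4:6] → 'ff'; at [6:9] → 'ddd'.
The replacement refers to a captured group, so each match is rewritten using its own captured text.

'<p><E><f><d>'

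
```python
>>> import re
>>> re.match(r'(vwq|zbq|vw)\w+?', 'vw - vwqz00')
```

None

With `match`, the pattern is implicitly anchored at the beginning.
Here position 0 doesn't satisfy it, so the call returns None.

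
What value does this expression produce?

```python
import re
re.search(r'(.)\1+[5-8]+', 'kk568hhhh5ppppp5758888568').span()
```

`\1` is not a pattern — it's the concrete string captured by group 1, re-applied verbatim.
`re.search` tries every starting position until one works.
The match spans [0:5] → 'kk568'.
Captured: group 1 = 'k'.

(0, 5)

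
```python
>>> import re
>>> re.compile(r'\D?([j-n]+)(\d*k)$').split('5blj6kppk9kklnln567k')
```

Because the pattern has a capturing group, `split` also inserts each captured text between the pieces.

['5blj6kppk9', 'klnln', '567k', '']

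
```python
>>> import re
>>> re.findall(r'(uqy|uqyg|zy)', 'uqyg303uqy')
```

Branches in `(...|...)` are attempted left-to-right; the first branch that allows the whole pattern to succeed is taken.
Walking the string: at [0:3] match 'uqy', group 1 = 'uqy'; at [7:10] match 'uqy', group 1 = 'uqy'.
`findall` collects group 1 from each match (2 total).

['uqy', 'uqy']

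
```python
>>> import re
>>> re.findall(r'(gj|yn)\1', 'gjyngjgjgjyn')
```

['gj']

`\1` has to match the exact text group 1 already captured.
Scanning left to right: at [4:8] match 'gjgj', group 1 = 'gj'.
With a single group, `findall` returns only what that group captured — 1 item.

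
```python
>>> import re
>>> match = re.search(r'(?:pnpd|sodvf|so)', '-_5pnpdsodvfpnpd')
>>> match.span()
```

The match spans [3:7] → 'pnpd'.

(3, 7)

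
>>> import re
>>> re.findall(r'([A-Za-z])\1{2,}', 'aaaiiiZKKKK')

['a', 'i', 'K']

The backreference `\1` re-matches whatever the first group consumed, character for character.
Matches: at [0:3] match 'aaa', group 1 = 'a'; at [3:6] match 'iii', group 1 = 'i'; at [7:11] match 'KKKK', group 1 = 'K'.
One capturing group, so `findall` returns just the captured substring from each match — 3 in all.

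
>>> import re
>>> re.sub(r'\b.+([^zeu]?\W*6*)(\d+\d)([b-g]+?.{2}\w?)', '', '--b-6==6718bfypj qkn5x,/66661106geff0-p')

Each match is replaced by ''.

'--0-p'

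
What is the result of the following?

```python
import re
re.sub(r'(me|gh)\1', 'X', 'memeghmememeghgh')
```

'XghXmeX'

`\1` is not a pattern — it's the concrete string captured by group 1, re-applied verbatim.
`sub` substitutes 'X' at each match site.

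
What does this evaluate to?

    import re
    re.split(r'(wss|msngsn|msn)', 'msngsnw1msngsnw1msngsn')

['', 'msngsn', 'w1', 'msngsn', 'w1', 'msngsn', '']

Alternation tries branches left to right and keeps the first one that lets the overall match succeed at that position.
Matches to split on: at [0:6] → 'msngsn'; at [8:14] → 'msngsn'; at [16:22] → 'msngsn'.
`re.split` interleaves the captured-group text with the surrounding fragments.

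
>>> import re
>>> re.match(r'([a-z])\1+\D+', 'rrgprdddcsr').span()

`\1` is not a pattern — it's the concrete string captured by group 1, re-applied verbatim.
With `match`, the pattern is implicitly anchored at the beginning.
The match spans [0:11] → 'rrgprdddcsr'.
Captured: group 1 = 'r'.

(0, 11)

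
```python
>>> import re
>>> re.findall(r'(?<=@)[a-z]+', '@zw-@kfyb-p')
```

['zw', 'kfyb']

The lookaround is zero-width — it requires the adjacent text to match without consuming it, so the asserted text isn't part of the match.
Matches: at [1:3] → 'zw'; at [5:9] → 'kfyb'.
Since nothing is captured, `findall` lists the 2 matched substrings directly.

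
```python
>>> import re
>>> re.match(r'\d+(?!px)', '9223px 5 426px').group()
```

'922'

`re.match` won't scan ahead — the pattern has to work from the very first character.
The match spans [0:3] → '922'.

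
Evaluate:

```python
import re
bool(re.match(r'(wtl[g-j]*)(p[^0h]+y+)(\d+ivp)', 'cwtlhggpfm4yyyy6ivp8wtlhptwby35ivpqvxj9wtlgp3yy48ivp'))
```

False

`match` is anchored at position 0; if the pattern doesn't fit there, it returns None.
Here the string doesn't start with a match, so the call returns None, and `bool(None)` is False.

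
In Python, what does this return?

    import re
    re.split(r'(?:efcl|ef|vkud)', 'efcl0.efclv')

['', '0.', 'v']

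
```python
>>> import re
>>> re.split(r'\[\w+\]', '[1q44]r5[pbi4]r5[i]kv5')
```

['', 'r5', 'r5', 'kv5']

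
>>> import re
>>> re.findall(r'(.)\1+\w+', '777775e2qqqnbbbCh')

['7']

A backreference is literal: `\1` must see the identical characters the first group matched.
With a single group, `findall` returns only what that group captured — 1 item.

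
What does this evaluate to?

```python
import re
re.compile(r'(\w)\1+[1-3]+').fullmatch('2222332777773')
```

After group 1 captures some text, `\1` only succeeds where that same text appears again.
`fullmatch` succeeds only if the pattern covers the string from start to end.
Here the pattern can't cover the whole string, so the call returns None.

None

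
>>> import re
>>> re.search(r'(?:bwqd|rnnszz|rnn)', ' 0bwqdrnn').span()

`search` walks the string left to right and returns the first match it finds.
The match spans [2:6] → 'bwqd'.

(2, 6)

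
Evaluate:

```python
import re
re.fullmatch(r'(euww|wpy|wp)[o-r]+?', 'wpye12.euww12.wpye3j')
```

`fullmatch` succeeds only if the pattern covers the string from start to end.
Here the string isn't matched end-to-end, so the call returns None.

None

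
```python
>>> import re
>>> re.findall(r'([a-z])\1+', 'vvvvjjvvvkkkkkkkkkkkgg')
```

['v', 'j', 'v', 'k', 'g']

A backreference is literal: `\1` must see the identical characters the first group matched.
Matches: at [0:4] match 'vvvv', group 1 = 'v'; at [4:6] match 'jj', group 1 = 'j'; at [6:9] match 'vvv', group 1 = 'v'; at [9:20] match 'kkkkkkkkkkk', group 1 = 'k'; at [20:22] match 'gg', group 1 = 'g'.
One capturing group, so `findall` returns just the captured substring from each match — 5 in all.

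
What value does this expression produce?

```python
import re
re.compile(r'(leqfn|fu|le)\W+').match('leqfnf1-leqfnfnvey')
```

With `match`, the pattern is implicitly anchored at the beginning.
Here the string doesn't start with a match, so the call returns None.

None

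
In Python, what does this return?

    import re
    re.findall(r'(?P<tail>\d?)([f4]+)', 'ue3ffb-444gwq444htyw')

Pattern: optionally a digit (captured as 'tail'); then one or more of one of [f4] (captured).
With 2 capturing groups, `findall` returns a 2-tuple per match.

[('3', 'ff'), ('4', '44'), ('4', '44')]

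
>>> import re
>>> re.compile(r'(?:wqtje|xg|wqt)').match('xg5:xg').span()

(0, 2)

With `match`, the pattern is implicitly anchored at the beginning.
The match spans [0:2] → 'xg'.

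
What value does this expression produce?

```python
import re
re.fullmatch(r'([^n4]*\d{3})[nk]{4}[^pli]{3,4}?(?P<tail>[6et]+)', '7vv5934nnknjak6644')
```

None

Pattern: zero or more of any character except [n4], then exactly 3 of a digit (captured); then exactly 4 of one of [nk], then 3 to 4 of any character except [pli] (lazy); then one or more of one of [6et] (captured as 'tail').
For `fullmatch`, every character of the input must be accounted for by the pattern.
Here the pattern can't cover the whole string, so the call returns None.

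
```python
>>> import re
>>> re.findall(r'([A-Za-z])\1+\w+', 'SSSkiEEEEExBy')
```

['S']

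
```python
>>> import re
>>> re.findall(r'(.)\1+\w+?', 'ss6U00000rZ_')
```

['s', '0']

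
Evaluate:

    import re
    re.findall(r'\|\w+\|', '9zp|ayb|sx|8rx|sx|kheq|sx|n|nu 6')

['|ayb|', '|8rx|', '|kheq|', '|n|']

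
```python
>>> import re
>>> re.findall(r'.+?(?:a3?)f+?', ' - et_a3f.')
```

[' - et_a3f']

Pattern: one or more of any character (lazy); then the literal 'a', then optionally a literal '3' (non-capturing group); then one or more of a literal 'f' (lazy).
Scanning left to right: at [0:9] → ' - et_a3f'.
`findall` yields the raw match text (1 of them) because the pattern has no groups.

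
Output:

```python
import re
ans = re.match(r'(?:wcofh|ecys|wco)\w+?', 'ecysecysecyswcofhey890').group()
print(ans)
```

`re.match` only tries the pattern at the start of the string.
The match spans [0:5] → 'ecyse'.

ecyse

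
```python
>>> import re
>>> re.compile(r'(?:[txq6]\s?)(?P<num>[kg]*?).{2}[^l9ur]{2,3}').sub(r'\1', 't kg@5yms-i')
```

'ms-i'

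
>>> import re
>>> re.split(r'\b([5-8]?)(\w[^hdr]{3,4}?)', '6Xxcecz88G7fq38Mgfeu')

Pattern: a word boundary (`\b`, zero-width); then optionally a character in [5-8] (captured); then a word character, then 3 to 4 of any character except [hdr] (lazy) (captured).
A `+?`/`*?`/`{m,n}?` starts at its minimum and grows only as far as needed for what follows to match.
Matches to split on: at [0:5] → '6Xxce'.
The group in the pattern means `split` returns the separators' captures alongside the pieces.

['', '6', 'Xxce', 'cz88G7fq38Mgfeu']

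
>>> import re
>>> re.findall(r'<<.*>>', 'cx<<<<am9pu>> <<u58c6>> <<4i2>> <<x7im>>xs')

Walking the string: at [2:40] → '<<<<am9pu>> <<u58c6>> <<4i2>> <<x7im>>'.
With no groups in the pattern, `findall` gives back each whole match — 1 here.

['<<<<am9pu>> <<u58c6>> <<4i2>> <<x7im>>']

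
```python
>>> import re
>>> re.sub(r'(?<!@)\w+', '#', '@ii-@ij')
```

'@i#-@i#'

Because the assertion is negative and zero-width, positions next to the forbidden text are skipped.
Matches: at [2:3] → 'i'; at [6:7] → 'j'.
`sub` substitutes '#' at each match site.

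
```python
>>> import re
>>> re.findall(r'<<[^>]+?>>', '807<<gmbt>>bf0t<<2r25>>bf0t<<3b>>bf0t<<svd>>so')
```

Matches: at [3:11] → '<<gmbt>>'; at [15:23] → '<<2r25>>'; at [27:33] → '<<3b>>'; at [37:44] → '<<svd>>'.
No capturing groups, so `findall` returns the 4 full match strings.

['<<gmbt>>', '<<2r25>>', '<<3b>>', '<<svd>>']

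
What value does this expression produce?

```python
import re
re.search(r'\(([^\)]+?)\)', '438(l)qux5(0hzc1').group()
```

'(l)'

`search` walks the string left to right and returns the first match it finds.
The match spans [3:6] → '(l)'.
Captured: group 1 = 'l'.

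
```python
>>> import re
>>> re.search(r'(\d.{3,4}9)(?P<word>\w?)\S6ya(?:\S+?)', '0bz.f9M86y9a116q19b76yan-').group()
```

The pattern matches a digit, then 3 to 4 of any character, then a literal '9' (captured); then optionally a word character (captured as 'word'); then a non-whitespace character, then the literal '6ya'; then one or more of a non-whitespace character (lazy) (non-capturing group).
Because the quantifier is non-greedy, it stops expanding at the earliest point where the rest of the pattern can succeed.
`search` walks the string left to right and returns the first match it finds.
The match spans [12:24] → '116q19b76yan'.
Captured: group 1 = '116q19', group 2 = 'b'.

'116q19b76yan'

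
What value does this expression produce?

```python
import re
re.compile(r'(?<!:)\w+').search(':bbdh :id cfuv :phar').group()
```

A negative assertion filters positions out without eating any characters.
The match spans [2:5] → 'bdh'.

'bdh'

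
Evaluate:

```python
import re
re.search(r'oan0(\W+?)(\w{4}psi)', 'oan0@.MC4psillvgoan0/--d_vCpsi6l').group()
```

'oan0/--d_vCpsi'

The match spans [16:30] → 'oan0/--d_vCpsi'.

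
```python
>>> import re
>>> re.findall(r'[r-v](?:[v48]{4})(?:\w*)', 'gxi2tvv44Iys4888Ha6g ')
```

['tvv44Iys4888Ha6g']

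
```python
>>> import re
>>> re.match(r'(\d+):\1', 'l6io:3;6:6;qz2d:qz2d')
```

None

`re.match` only tries the pattern at the start of the string.
Here the pattern fails at index 0, so the call returns None.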